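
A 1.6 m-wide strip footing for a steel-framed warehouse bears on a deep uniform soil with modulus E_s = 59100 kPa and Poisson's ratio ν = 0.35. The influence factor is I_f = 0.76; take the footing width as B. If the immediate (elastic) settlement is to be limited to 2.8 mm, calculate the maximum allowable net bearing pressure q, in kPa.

q ≈ 155 kPa

S_e = q·B·(1−ν²)/E_s · I_f  ⇒  q = S_e·E_s / (B·(1−ν²)·I_f).
q = 0.0028 × 59100 / (1.6 × 0.8775 × 0.76) = 155.1 kPa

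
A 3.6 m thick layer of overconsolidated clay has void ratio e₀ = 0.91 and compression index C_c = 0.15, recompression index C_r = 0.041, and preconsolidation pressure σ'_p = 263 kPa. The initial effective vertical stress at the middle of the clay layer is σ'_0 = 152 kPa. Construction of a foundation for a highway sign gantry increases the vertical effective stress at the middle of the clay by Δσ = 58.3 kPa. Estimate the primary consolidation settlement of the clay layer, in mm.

Final effective stress: σ'_f = 152 + 58.3 = 210.3 kPa.
σ'_f = 210.3 ≤ σ'_p = 263 kPa, so the clay remains overconsolidated and only the recompression index applies:
S_c = C_r·H/(1+e₀)·log₁₀(σ'_f/σ'_0) = 0.041×3.6/1.91×log₁₀(210.3/152)
    = 0.077277 × 0.141 = 0.0109 m

S_c ≈ 10.9 mm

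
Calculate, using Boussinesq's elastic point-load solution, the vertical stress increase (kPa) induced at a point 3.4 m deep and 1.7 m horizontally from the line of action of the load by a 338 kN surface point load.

Boussinesq vertical stress below a point load on an elastic half-space:
Δσ_z = 3P/(2πz²) · [1 + (r/z)²]^(−5/2)
r/z = 1.7/3.4 = 0.5; [1+(r/z)²]^(−5/2) = 0.57243.
Δσ_z = 3×338/(2π×3.4²) × 0.57243 = 13.96 × 0.57243 = 7.991 kPa

Δσ_z ≈ 7.99 kPa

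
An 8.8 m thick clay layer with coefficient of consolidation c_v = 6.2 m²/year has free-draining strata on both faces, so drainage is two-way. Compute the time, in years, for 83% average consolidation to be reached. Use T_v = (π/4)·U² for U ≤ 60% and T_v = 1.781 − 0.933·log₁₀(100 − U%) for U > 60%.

t ≈ 1.98 years

Drainage path length: H_d = H/2 = 4.4 m (double drainage).
U > 60%: T_v = 1.781 − 0.933·log₁₀(100 − 83) = 0.63299.
t = T_v·H_d²/c_v = 0.63299×4.4²/6.2 = 1.977 years.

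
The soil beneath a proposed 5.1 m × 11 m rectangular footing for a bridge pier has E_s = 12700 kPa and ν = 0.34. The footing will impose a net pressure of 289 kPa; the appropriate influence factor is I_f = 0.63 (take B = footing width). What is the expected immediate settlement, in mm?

Immediate (elastic) settlement: S_e = q·B·(1−ν²)/E_s · I_f.
S_e = 289 × 5.1 × (1 − 0.34²) / 12700 × 0.63
    = 289 × 5.1 × 0.8844 / 12700 × 0.63
    = 0.06466 m = 64.66 mm

S_e ≈ 64.7 mm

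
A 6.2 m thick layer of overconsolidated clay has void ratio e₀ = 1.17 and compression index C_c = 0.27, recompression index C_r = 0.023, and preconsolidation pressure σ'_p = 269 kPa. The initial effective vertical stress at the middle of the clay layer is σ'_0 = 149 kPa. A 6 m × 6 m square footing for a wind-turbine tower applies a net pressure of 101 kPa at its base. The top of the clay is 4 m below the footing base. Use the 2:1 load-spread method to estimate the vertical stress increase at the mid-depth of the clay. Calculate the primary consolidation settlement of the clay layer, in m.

Mid-depth of clay below the footing base: z = 4 + 6.2/2 = 7.1 m.
Stress increase at mid-clay by the 2:1 spreading method:
Δσ = qBL/((B+z)(L+z)) = 101×6×6/((6+7.1)(6+7.1)) = 21.188 kPa
Final effective stress: σ'_f = 149 + 21.188 = 170.19 kPa.
σ'_f = 170.19 ≤ σ'_p = 269 kPa, so the clay remains overconsolidated and only the recompression index applies:
S_c = C_r·H/(1+e₀)·log₁₀(σ'_f/σ'_0) = 0.023×6.2/2.17×log₁₀(170.19/149)
    = 0.065713 × 0.057748 = 0.003795 m

S_c ≈ 0.00379 m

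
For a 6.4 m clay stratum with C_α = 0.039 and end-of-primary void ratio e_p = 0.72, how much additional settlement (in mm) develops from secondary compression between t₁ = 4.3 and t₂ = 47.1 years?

S_s ≈ 151 mm

Secondary compression: S_s = C_α·H/(1+e_p)·log₁₀(t₂/t₁)
S_s = 0.039×6.4/(1+0.72)×log₁₀(47.1/4.3)
    = 0.1451 × 1.04 = 0.1509 m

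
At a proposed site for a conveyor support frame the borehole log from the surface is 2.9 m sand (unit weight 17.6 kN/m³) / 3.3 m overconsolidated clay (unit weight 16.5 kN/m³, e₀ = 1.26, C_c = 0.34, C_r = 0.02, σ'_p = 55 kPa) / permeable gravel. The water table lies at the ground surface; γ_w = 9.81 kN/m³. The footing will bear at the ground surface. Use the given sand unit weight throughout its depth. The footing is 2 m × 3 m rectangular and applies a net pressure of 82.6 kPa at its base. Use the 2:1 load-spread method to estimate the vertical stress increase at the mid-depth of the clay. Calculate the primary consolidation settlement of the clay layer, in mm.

Mid-depth of clay below the ground surface: z = 2.9 + 3.3/2 = 4.55 m.
Total vertical stress at mid-clay: σ_v = 17.6×2.9 + 16.5×1.65 = 78.265 kPa.
Pore pressure: u = 9.81×(4.55 − 0) = 44.636 kPa.
Initial effective stress: σ'_0 = σ_v − u = 78.265 − 44.636 = 33.629 kPa.
Stress increase at mid-clay by the 2:1 spreading method:
Δσ = qBL/((B+z)(L+z)) = 82.6×2×3/((2+4.55)(3+4.55)) = 10.022 kPa
Final effective stress: σ'_f = 33.629 + 10.022 = 43.651 kPa.
σ'_f = 43.651 ≤ σ'_p = 55 kPa, so the clay remains overconsolidated and only the recompression index applies:
S_c = C_r·H/(1+e₀)·log₁₀(σ'_f/σ'_0) = 0.02×3.3/2.26×log₁₀(43.651/33.629)
    = 0.029204 × 0.11328 = 0.003308 m

S_c ≈ 3.31 mm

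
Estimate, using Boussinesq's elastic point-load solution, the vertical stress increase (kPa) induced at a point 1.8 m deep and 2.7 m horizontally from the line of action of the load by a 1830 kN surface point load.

Boussinesq vertical stress below a point load on an elastic half-space:
Δσ_z = 3P/(2πz²) · [1 + (r/z)²]^(−5/2)
r/z = 2.7/1.8 = 1.5; [1+(r/z)²]^(−5/2) = 0.052516.
Δσ_z = 3×1830/(2π×1.8²) × 0.052516 = 269.68 × 0.052516 = 14.16 kPa

Δσ_z ≈ 14.2 kPa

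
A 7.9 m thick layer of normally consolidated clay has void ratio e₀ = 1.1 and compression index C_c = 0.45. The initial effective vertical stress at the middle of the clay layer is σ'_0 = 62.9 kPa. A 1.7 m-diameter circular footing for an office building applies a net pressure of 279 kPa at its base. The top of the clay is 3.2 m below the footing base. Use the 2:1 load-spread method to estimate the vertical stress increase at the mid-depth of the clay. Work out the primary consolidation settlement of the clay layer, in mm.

Mid-depth of clay below the footing base: z = 3.2 + 7.9/2 = 7.15 m.
Stress increase at mid-clay by the 2:1 spreading method:
Δσ ≈ qD²/(D+z)² = 279×1.7²/(1.7+7.15)² = 10.295 kPa
Final effective stress: σ'_f = σ'_0 + Δσ = 62.9 + 10.295 = 73.195 kPa.
Normally consolidated clay, so the full stress increment lies on the virgin compression line:
S_c = C_c·H/(1+e₀)·log₁₀(σ'_f/σ'_0) = 0.45×7.9/(1+1.1)×log₁₀(73.195/62.9)
    = 1.6929 × 0.065831 = 0.1114 m

S_c ≈ 111 mm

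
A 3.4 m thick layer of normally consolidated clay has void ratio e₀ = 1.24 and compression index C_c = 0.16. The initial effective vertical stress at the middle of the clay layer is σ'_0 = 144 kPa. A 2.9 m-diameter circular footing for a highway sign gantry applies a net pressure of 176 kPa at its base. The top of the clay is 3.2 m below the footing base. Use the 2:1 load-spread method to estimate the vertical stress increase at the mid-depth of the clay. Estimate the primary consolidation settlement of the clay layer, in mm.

Mid-depth of clay below the footing base: z = 3.2 + 3.4/2 = 4.9 m.
Stress increase at mid-clay by the 2:1 spreading method:
Δσ ≈ qD²/(D+z)² = 176×2.9²/(2.9+4.9)² = 24.329 kPa
Final effective stress: σ'_f = σ'_0 + Δσ = 144 + 24.329 = 168.33 kPa.
Normally consolidated clay, so the full stress increment lies on the virgin compression line:
S_c = C_c·H/(1+e₀)·log₁₀(σ'_f/σ'_0) = 0.16×3.4/(1+1.24)×log₁₀(168.33/144)
    = 0.24286 × 0.067799 = 0.01647 m

S_c ≈ 16.5 mm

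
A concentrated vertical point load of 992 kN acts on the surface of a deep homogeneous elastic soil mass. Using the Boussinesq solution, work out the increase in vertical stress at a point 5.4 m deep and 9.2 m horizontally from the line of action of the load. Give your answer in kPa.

Boussinesq vertical stress below a point load on an elastic half-space:
Δσ_z = 3P/(2πz²) · [1 + (r/z)²]^(−5/2)
r/z = 9.2/5.4 = 1.7037; [1+(r/z)²]^(−5/2) = 0.033236.
Δσ_z = 3×992/(2π×5.4²) × 0.033236 = 16.243 × 0.033236 = 0.5399 kPa

Δσ_z ≈ 0.54 kPa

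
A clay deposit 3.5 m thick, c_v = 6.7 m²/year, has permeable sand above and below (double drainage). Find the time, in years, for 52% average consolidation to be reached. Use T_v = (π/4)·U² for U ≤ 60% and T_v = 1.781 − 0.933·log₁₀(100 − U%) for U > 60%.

t ≈ 0.0971 years

Drainage path length: H_d = H/2 = 1.75 m (double drainage).
U ≤ 60%: T_v = (π/4)·U² = (π/4)×0.52² = 0.21237.
t = T_v·H_d²/c_v = 0.21237×1.75²/6.7 = 0.09707 years.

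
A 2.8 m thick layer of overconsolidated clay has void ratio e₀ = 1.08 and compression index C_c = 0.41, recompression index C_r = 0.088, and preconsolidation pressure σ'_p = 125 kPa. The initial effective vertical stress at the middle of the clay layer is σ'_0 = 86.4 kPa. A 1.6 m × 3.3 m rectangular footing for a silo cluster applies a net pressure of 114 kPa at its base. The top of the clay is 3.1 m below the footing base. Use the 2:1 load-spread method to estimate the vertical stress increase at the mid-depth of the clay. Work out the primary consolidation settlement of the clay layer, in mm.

S_c ≈ 7.03 mm

Mid-depth of clay below the footing base: z = 3.1 + 2.8/2 = 4.5 m.
Stress increase at mid-clay by the 2:1 spreading method:
Δσ = qBL/((B+z)(L+z)) = 114×1.6×3.3/((1.6+4.5)(3.3+4.5)) = 12.651 kPa
Final effective stress: σ'_f = 86.4 + 12.651 = 99.051 kPa.
σ'_f = 99.051 ≤ σ'_p = 125 kPa, so the clay remains overconsolidated and only the recompression index applies:
S_c = C_r·H/(1+e₀)·log₁₀(σ'_f/σ'_0) = 0.088×2.8/2.08×log₁₀(99.051/86.4)
    = 0.11847 × 0.059345 = 0.00703 m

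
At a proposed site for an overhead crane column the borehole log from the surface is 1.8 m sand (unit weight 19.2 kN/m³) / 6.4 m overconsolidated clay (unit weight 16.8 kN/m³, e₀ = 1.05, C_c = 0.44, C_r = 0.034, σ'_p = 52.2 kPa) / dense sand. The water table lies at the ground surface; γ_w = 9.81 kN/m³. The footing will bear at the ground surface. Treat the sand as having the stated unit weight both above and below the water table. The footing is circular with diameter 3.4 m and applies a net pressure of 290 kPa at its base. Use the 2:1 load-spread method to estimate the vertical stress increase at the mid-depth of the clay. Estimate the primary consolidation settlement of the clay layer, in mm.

S_c ≈ 316 mm

Mid-depth of clay below the ground surface: z = 1.8 + 6.4/2 = 5 m.
Total vertical stress at mid-clay: σ_v = 19.2×1.8 + 16.8×3.2 = 88.32 kPa.
Pore pressure: u = 9.81×(5 − 0) = 49.05 kPa.
Initial effective stress: σ'_0 = σ_v − u = 88.32 − 49.05 = 39.27 kPa.
Stress increase at mid-clay by the 2:1 spreading method:
Δσ ≈ qD²/(D+z)² = 290×3.4²/(3.4+5)² = 47.511 kPa
Final effective stress: σ'_f = 39.27 + 47.511 = 86.781 kPa.
σ'_f = 86.781 > σ'_p = 52.2 kPa, so the stress path crosses the preconsolidation pressure — recompression up to σ'_p, then virgin compression beyond:
S_c = H/(1+e₀)·[C_r·log₁₀(σ'_p/σ'_0) + C_c·log₁₀(σ'_f/σ'_p)]
    = 6.4/2.05 × [0.034×log₁₀(52.2/39.27) + 0.44×log₁₀(86.781/52.2)]
    = 3.122 × [0.0042027 + 0.097132] = 0.3164 m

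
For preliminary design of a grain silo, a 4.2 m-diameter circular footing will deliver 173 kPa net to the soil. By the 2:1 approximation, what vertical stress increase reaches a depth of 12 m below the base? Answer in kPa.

Δσ_z ≈ 11.6 kPa

By the 2:1 method the load spreads at 1 horizontal : 2 vertical, so at depth z the loaded area has grown by z in each plan dimension:
Δσ ≈ qD²/(D+z)² = 173×4.2²/(4.2+12)² = 11.628 kPa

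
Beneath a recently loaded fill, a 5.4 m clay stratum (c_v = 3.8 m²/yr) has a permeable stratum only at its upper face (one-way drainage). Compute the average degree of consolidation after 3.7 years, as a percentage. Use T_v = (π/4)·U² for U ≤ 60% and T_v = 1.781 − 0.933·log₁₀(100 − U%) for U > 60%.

U ≈ 75.3 %

Drainage path length: H_d = H = 5.4 m (single drainage).
T_v = c_v·t/H_d² = 3.8×3.7/5.4² = 0.48217.
T_v = 0.48217 corresponds to the U > 60% branch:
U = 1 − 10^((1.781 − T_v)/0.933)/100 = 0.7533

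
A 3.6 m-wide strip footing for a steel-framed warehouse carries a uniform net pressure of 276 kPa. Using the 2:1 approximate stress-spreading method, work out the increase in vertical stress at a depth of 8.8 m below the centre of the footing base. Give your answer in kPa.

Δσ_z ≈ 80.1 kPa

By the 2:1 method the load spreads at 1 horizontal : 2 vertical, so at depth z the loaded area has grown by z in each plan dimension:
Δσ = qB/(B+z) = 276×3.6/(3.6+8.8) = 80.129 kPa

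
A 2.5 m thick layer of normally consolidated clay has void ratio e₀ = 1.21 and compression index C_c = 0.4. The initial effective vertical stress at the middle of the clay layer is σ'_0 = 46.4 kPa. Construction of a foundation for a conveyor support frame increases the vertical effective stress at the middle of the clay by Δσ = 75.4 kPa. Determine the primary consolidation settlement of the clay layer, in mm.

S_c ≈ 190 mm

Final effective stress: σ'_f = σ'_0 + Δσ = 46.4 + 75.4 = 121.8 kPa.
Normally consolidated clay, so the full stress increment lies on the virgin compression line:
S_c = C_c·H/(1+e₀)·log₁₀(σ'_f/σ'_0) = 0.4×2.5/(1+1.21)×log₁₀(121.8/46.4)
    = 0.45249 × 0.41913 = 0.1897 m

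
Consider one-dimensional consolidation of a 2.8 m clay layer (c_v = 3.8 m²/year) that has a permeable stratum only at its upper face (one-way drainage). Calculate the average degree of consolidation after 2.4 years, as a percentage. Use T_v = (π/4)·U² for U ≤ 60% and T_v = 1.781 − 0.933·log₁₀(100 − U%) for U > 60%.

Drainage path length: H_d = H = 2.8 m (single drainage).
T_v = c_v·t/H_d² = 3.8×2.4/2.8² = 1.1633.
T_v = 1.1633 corresponds to the U > 60% branch:
U = 1 − 10^((1.781 − T_v)/0.933)/100 = 0.9541

U ≈ 95.4 %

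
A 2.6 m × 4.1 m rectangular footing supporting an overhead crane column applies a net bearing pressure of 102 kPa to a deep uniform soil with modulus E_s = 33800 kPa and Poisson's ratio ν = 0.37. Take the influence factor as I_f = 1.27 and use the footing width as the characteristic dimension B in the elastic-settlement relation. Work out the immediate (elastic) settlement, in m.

Immediate (elastic) settlement: S_e = q·B·(1−ν²)/E_s · I_f.
S_e = 102 × 2.6 × (1 − 0.37²) / 33800 × 1.27
    = 102 × 2.6 × 0.8631 / 33800 × 1.27
    = 0.0086 m

S_e ≈ 0.0086 m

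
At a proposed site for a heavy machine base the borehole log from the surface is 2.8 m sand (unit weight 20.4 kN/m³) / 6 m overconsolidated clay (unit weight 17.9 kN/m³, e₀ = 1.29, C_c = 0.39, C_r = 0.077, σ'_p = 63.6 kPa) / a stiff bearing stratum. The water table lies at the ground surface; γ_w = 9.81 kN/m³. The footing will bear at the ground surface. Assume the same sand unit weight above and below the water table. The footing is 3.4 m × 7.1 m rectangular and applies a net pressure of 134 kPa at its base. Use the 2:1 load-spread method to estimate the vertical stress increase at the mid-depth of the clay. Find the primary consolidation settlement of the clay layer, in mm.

Mid-depth of clay below the ground surface: z = 2.8 + 6/2 = 5.8 m.
Total vertical stress at mid-clay: σ_v = 20.4×2.8 + 17.9×3 = 110.82 kPa.
Pore pressure: u = 9.81×(5.8 − 0) = 56.898 kPa.
Initial effective stress: σ'_0 = σ_v − u = 110.82 − 56.898 = 53.922 kPa.
Stress increase at mid-clay by the 2:1 spreading method:
Δσ = qBL/((B+z)(L+z)) = 134×3.4×7.1/((3.4+5.8)(7.1+5.8)) = 27.256 kPa
Final effective stress: σ'_f = 53.922 + 27.256 = 81.178 kPa.
σ'_f = 81.178 > σ'_p = 63.6 kPa, so the stress path crosses the preconsolidation pressure — recompression up to σ'_p, then virgin compression beyond:
S_c = H/(1+e₀)·[C_r·log₁₀(σ'_p/σ'_0) + C_c·log₁₀(σ'_f/σ'_p)]
    = 6/2.29 × [0.077×log₁₀(63.6/53.922) + 0.39×log₁₀(81.178/63.6)]
    = 2.6201 × [0.0055202 + 0.041333] = 0.1228 m

S_c ≈ 123 mm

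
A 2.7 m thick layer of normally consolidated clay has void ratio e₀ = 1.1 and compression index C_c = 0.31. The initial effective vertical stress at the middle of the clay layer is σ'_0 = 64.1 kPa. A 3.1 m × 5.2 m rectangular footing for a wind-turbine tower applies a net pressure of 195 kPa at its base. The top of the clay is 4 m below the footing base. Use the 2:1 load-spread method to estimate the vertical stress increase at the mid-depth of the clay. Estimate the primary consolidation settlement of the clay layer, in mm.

Mid-depth of clay below the footing base: z = 4 + 2.7/2 = 5.35 m.
Stress increase at mid-clay by the 2:1 spreading method:
Δσ = qBL/((B+z)(L+z)) = 195×3.1×5.2/((3.1+5.35)(5.2+5.35)) = 35.261 kPa
Final effective stress: σ'_f = σ'_0 + Δσ = 64.1 + 35.261 = 99.361 kPa.
Normally consolidated clay, so the full stress increment lies on the virgin compression line:
S_c = C_c·H/(1+e₀)·log₁₀(σ'_f/σ'_0) = 0.31×2.7/(1+1.1)×log₁₀(99.361/64.1)
    = 0.39857 × 0.19036 = 0.07587 m

S_c ≈ 75.9 mm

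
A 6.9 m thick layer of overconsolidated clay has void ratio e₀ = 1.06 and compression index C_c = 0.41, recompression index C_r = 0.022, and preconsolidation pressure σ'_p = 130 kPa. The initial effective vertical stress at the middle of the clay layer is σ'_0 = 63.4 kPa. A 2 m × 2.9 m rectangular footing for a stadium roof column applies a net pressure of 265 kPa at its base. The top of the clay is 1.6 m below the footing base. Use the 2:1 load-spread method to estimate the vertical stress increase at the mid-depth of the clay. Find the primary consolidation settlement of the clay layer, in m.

Mid-depth of clay below the footing base: z = 1.6 + 6.9/2 = 5.05 m.
Stress increase at mid-clay by the 2:1 spreading method:
Δσ = qBL/((B+z)(L+z)) = 265×2×2.9/((2+5.05)(2.9+5.05)) = 27.423 kPa
Final effective stress: σ'_f = 63.4 + 27.423 = 90.823 kPa.
σ'_f = 90.823 ≤ σ'_p = 130 kPa, so the clay remains overconsolidated and only the recompression index applies:
S_c = C_r·H/(1+e₀)·log₁₀(σ'_f/σ'_0) = 0.022×6.9/2.06×log₁₀(90.823/63.4)
    = 0.073689 × 0.15611 = 0.0115 m

S_c ≈ 0.0115 m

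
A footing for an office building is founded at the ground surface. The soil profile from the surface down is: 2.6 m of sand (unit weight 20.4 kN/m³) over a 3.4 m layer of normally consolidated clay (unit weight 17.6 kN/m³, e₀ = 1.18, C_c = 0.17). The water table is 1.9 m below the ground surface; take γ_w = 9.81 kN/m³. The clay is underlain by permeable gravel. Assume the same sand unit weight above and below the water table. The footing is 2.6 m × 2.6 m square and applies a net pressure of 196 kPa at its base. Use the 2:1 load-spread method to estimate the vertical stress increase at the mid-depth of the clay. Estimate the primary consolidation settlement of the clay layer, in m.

S_c ≈ 0.0442 m

Mid-depth of clay below the ground surface: z = 2.6 + 3.4/2 = 4.3 m.
Total vertical stress at mid-clay: σ_v = 20.4×2.6 + 17.6×1.7 = 82.96 kPa.
Pore pressure: u = 9.81×(4.3 − 1.9) = 23.544 kPa.
Initial effective stress: σ'_0 = σ_v − u = 82.96 − 23.544 = 59.416 kPa.
Stress increase at mid-clay by the 2:1 spreading method:
Δσ = qBL/((B+z)(L+z)) = 196×2.6×2.6/((2.6+4.3)(2.6+4.3)) = 27.829 kPa
Final effective stress: σ'_f = σ'_0 + Δσ = 59.416 + 27.829 = 87.245 kPa.
Normally consolidated clay, so the full stress increment lies on the virgin compression line:
S_c = C_c·H/(1+e₀)·log₁₀(σ'_f/σ'_0) = 0.17×3.4/(1+1.18)×log₁₀(87.245/59.416)
    = 0.26514 × 0.16684 = 0.04424 m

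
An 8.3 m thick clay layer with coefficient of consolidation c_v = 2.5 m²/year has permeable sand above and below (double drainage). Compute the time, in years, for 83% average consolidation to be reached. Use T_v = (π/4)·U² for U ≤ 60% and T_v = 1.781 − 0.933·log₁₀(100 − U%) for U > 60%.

t ≈ 4.36 years

Drainage path length: H_d = H/2 = 4.15 m (double drainage).
U > 60%: T_v = 1.781 − 0.933·log₁₀(100 − 83) = 0.63299.
t = T_v·H_d²/c_v = 0.63299×4.15²/2.5 = 4.361 years.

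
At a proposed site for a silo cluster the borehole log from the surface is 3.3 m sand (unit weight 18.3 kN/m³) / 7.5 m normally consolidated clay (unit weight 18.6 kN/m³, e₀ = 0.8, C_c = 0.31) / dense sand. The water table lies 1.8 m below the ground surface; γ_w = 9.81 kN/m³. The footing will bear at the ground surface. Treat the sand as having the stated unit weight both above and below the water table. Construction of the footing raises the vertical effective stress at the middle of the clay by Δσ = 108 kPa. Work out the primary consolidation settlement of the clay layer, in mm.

Mid-depth of clay below the ground surface: z = 3.3 + 7.5/2 = 7.05 m.
Total vertical stress at mid-clay: σ_v = 18.3×3.3 + 18.6×3.75 = 130.14 kPa.
Pore pressure: u = 9.81×(7.05 − 1.8) = 51.503 kPa.
Initial effective stress: σ'_0 = σ_v − u = 130.14 − 51.503 = 78.637 kPa.
Final effective stress: σ'_f = σ'_0 + Δσ = 78.637 + 108 = 186.64 kPa.
Normally consolidated clay, so the full stress increment lies on the virgin compression line:
S_c = C_c·H/(1+e₀)·log₁₀(σ'_f/σ'_0) = 0.31×7.5/(1+0.8)×log₁₀(186.64/78.637)
    = 1.2917 × 0.37538 = 0.4849 m

S_c ≈ 485 mm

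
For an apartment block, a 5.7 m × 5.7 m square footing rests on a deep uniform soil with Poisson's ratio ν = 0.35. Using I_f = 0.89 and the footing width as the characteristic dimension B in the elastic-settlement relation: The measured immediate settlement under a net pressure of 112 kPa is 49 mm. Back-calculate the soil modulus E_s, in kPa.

E_s ≈ 10200 kPa

S_e = q·B·(1−ν²)/E_s · I_f  ⇒  E_s = q·B·(1−ν²)·I_f / S_e.
E_s = 112 × 5.7 × 0.8775 × 0.89 / 0.049 = 10170 kPa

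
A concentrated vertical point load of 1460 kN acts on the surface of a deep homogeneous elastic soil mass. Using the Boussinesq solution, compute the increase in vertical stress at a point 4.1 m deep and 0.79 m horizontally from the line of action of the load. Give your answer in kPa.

Boussinesq vertical stress below a point load on an elastic half-space:
Δσ_z = 3P/(2πz²) · [1 + (r/z)²]^(−5/2)
r/z = 0.79/4.1 = 0.19268; [1+(r/z)²]^(−5/2) = 0.91289.
Δσ_z = 3×1460/(2π×4.1²) × 0.91289 = 41.469 × 0.91289 = 37.86 kPa

Δσ_z ≈ 37.9 kPa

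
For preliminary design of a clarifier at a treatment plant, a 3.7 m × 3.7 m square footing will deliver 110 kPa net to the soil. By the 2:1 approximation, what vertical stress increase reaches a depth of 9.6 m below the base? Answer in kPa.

Δσ_z ≈ 8.51 kPa

By the 2:1 method the load spreads at 1 horizontal : 2 vertical, so at depth z the loaded area has grown by z in each plan dimension:
Δσ = qBL/((B+z)(L+z)) = 110×3.7×3.7/((3.7+9.6)(3.7+9.6)) = 8.5132 kPa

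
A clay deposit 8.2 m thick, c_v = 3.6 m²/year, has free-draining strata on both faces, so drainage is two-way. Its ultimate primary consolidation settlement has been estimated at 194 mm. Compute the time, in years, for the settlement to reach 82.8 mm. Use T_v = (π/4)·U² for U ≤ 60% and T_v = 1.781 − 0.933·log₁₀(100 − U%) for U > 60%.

Drainage path length: H_d = H/2 = 4.1 m (double drainage).
U = S(t)/S_ult = 82.8/194 = 0.4268.
U ≤ 60%: T_v = (π/4)·U² = (π/4)×0.4268² = 0.14307.
t = T_v·H_d²/c_v = 0.14307×4.1²/3.6 = 0.6681 years.

t ≈ 0.668 years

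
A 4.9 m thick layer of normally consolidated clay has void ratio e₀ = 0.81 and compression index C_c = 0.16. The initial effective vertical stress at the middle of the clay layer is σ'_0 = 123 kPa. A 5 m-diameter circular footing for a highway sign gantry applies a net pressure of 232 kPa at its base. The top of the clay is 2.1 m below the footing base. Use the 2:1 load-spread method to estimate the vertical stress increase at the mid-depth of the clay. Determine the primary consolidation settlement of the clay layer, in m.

S_c ≈ 0.0784 m

Mid-depth of clay below the footing base: z = 2.1 + 4.9/2 = 4.55 m.
Stress increase at mid-clay by the 2:1 spreading method:
Δσ ≈ qD²/(D+z)² = 232×5²/(5+4.55)² = 63.595 kPa
Final effective stress: σ'_f = σ'_0 + Δσ = 123 + 63.595 = 186.59 kPa.
Normally consolidated clay, so the full stress increment lies on the virgin compression line:
S_c = C_c·H/(1+e₀)·log₁₀(σ'_f/σ'_0) = 0.16×4.9/(1+0.81)×log₁₀(186.59/123)
    = 0.43315 × 0.18098 = 0.07839 m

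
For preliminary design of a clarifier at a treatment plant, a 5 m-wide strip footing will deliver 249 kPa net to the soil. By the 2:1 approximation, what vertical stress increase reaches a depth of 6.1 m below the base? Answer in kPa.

Δσ_z ≈ 112 kPa

By the 2:1 method the load spreads at 1 horizontal : 2 vertical, so at depth z the loaded area has grown by z in each plan dimension:
Δσ = qB/(B+z) = 249×5/(5+6.1) = 112.16 kPa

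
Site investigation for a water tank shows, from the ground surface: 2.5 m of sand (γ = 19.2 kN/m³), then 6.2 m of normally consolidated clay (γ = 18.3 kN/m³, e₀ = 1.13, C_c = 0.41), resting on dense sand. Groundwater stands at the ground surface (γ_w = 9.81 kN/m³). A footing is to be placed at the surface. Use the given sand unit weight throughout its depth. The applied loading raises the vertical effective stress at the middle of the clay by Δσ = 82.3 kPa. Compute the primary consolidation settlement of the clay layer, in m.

S_c ≈ 0.506 m

Mid-depth of clay below the ground surface: z = 2.5 + 6.2/2 = 5.6 m.
Total vertical stress at mid-clay: σ_v = 19.2×2.5 + 18.3×3.1 = 104.73 kPa.
Pore pressure: u = 9.81×(5.6 − 0) = 54.936 kPa.
Initial effective stress: σ'_0 = σ_v − u = 104.73 − 54.936 = 49.794 kPa.
Final effective stress: σ'_f = σ'_0 + Δσ = 49.794 + 82.3 = 132.09 kPa.
Normally consolidated clay, so the full stress increment lies on the virgin compression line:
S_c = C_c·H/(1+e₀)·log₁₀(σ'_f/σ'_0) = 0.41×6.2/(1+1.13)×log₁₀(132.09/49.794)
    = 1.1934 × 0.42369 = 0.5056 m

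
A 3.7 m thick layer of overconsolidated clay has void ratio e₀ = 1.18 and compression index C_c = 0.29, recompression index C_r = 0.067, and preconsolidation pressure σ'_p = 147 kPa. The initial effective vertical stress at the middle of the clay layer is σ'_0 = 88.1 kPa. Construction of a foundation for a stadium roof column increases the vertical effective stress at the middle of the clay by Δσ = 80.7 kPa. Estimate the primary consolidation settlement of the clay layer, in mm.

Final effective stress: σ'_f = 88.1 + 80.7 = 168.8 kPa.
σ'_f = 168.8 > σ'_p = 147 kPa, so the stress path crosses the preconsolidation pressure — recompression up to σ'_p, then virgin compression beyond:
S_c = H/(1+e₀)·[C_r·log₁₀(σ'_p/σ'_0) + C_c·log₁₀(σ'_f/σ'_p)]
    = 3.7/2.18 × [0.067×log₁₀(147/88.1) + 0.29×log₁₀(168.8/147)]
    = 1.6972 × [0.014897 + 0.017416] = 0.05484 m

S_c ≈ 54.8 mm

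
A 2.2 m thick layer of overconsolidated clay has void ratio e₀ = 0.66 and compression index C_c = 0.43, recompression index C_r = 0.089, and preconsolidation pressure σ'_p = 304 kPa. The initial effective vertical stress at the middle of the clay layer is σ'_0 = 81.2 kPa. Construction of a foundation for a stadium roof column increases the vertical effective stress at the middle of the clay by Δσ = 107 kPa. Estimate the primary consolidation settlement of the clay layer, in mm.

S_c ≈ 43.1 mm

Final effective stress: σ'_f = 81.2 + 107 = 188.2 kPa.
σ'_f = 188.2 ≤ σ'_p = 304 kPa, so the clay remains overconsolidated and only the recompression index applies:
S_c = C_r·H/(1+e₀)·log₁₀(σ'_f/σ'_0) = 0.089×2.2/1.66×log₁₀(188.2/81.2)
    = 0.11795 × 0.36506 = 0.04306 m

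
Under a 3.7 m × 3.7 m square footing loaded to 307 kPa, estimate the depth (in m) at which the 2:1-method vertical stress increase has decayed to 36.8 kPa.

2:1 spreading — at depth z the loaded area has grown by z in each plan dimension:
qB²/(B+z)² = Δσ_z ⇒ z = B(√(q/Δσ_z) − 1) = 3.7×(√(307/36.8) − 1) = 6.987 m

z ≈ 6.99 m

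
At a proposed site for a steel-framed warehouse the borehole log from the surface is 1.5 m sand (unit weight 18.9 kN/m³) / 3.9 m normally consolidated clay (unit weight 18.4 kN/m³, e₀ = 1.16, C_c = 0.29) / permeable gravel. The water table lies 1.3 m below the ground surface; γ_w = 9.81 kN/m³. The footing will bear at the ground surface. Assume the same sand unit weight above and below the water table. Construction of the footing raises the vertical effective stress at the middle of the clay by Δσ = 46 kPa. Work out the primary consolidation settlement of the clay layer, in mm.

S_c ≈ 165 mm

Mid-depth of clay below the ground surface: z = 1.5 + 3.9/2 = 3.45 m.
Total vertical stress at mid-clay: σ_v = 18.9×1.5 + 18.4×1.95 = 64.23 kPa.
Pore pressure: u = 9.81×(3.45 − 1.3) = 21.091 kPa.
Initial effective stress: σ'_0 = σ_v − u = 64.23 − 21.091 = 43.139 kPa.
Final effective stress: σ'_f = σ'_0 + Δσ = 43.139 + 46 = 89.139 kPa.
Normally consolidated clay, so the full stress increment lies on the virgin compression line:
S_c = C_c·H/(1+e₀)·log₁₀(σ'_f/σ'_0) = 0.29×3.9/(1+1.16)×log₁₀(89.139/43.139)
    = 0.52361 × 0.3152 = 0.165 m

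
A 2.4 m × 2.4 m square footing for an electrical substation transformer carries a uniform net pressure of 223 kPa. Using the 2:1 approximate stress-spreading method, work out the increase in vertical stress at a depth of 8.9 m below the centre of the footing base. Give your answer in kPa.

By the 2:1 method the load spreads at 1 horizontal : 2 vertical, so at depth z the loaded area has grown by z in each plan dimension:
Δσ = qBL/((B+z)(L+z)) = 223×2.4×2.4/((2.4+8.9)(2.4+8.9)) = 10.059 kPa

Δσ_z ≈ 10.1 kPa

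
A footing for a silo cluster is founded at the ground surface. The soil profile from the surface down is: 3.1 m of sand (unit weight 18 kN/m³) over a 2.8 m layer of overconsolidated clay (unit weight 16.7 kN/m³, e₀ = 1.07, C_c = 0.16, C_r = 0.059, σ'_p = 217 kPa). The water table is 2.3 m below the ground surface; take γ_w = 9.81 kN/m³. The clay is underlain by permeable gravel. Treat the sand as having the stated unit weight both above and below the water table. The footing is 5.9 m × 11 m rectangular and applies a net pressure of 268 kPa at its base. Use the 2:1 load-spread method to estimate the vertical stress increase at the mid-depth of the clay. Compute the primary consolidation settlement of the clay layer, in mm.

Mid-depth of clay below the ground surface: z = 3.1 + 2.8/2 = 4.5 m.
Total vertical stress at mid-clay: σ_v = 18×3.1 + 16.7×1.4 = 79.18 kPa.
Pore pressure: u = 9.81×(4.5 − 2.3) = 21.582 kPa.
Initial effective stress: σ'_0 = σ_v − u = 79.18 − 21.582 = 57.598 kPa.
Stress increase at mid-clay by the 2:1 spreading method:
Δσ = qBL/((B+z)(L+z)) = 268×5.9×11/((5.9+4.5)(11+4.5)) = 107.9 kPa
Final effective stress: σ'_f = 57.598 + 107.9 = 165.5 kPa.
σ'_f = 165.5 ≤ σ'_p = 217 kPa, so the clay remains overconsolidated and only the recompression index applies:
S_c = C_r·H/(1+e₀)·log₁₀(σ'_f/σ'_0) = 0.059×2.8/2.07×log₁₀(165.5/57.598)
    = 0.079809 × 0.45839 = 0.03658 m

S_c ≈ 36.6 mm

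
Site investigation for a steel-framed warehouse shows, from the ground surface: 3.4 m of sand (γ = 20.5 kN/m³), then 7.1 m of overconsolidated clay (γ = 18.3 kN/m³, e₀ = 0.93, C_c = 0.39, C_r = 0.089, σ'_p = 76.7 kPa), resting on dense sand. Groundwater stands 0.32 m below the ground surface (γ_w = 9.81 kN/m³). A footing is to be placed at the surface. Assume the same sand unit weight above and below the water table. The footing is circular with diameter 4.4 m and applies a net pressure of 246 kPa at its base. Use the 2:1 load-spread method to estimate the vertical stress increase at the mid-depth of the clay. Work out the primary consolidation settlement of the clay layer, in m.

S_c ≈ 0.219 m

Mid-depth of clay below the ground surface: z = 3.4 + 7.1/2 = 6.95 m.
Total vertical stress at mid-clay: σ_v = 20.5×3.4 + 18.3×3.55 = 134.67 kPa.
Pore pressure: u = 9.81×(6.95 − 0.32) = 65.04 kPa.
Initial effective stress: σ'_0 = σ_v − u = 134.67 − 65.04 = 69.63 kPa.
Stress increase at mid-clay by the 2:1 spreading method:
Δσ ≈ qD²/(D+z)² = 246×4.4²/(4.4+6.95)² = 36.97 kPa
Final effective stress: σ'_f = 69.63 + 36.97 = 106.6 kPa.
σ'_f = 106.6 > σ'_p = 76.7 kPa, so the stress path crosses the preconsolidation pressure — recompression up to σ'_p, then virgin compression beyond:
S_c = H/(1+e₀)·[C_r·log₁₀(σ'_p/σ'_0) + C_c·log₁₀(σ'_f/σ'_p)]
    = 7.1/1.93 × [0.089×log₁₀(76.7/69.63) + 0.39×log₁₀(106.6/76.7)]
    = 3.6788 × [0.0037379 + 0.055755] = 0.2189 m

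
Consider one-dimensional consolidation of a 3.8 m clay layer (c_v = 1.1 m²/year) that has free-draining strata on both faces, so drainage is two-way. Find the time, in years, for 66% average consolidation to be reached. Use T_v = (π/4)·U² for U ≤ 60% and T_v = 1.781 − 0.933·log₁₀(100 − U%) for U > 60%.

t ≈ 1.16 years

Drainage path length: H_d = H/2 = 1.9 m (double drainage).
U > 60%: T_v = 1.781 − 0.933·log₁₀(100 − 66) = 0.35213.
t = T_v·H_d²/c_v = 0.35213×1.9²/1.1 = 1.156 years.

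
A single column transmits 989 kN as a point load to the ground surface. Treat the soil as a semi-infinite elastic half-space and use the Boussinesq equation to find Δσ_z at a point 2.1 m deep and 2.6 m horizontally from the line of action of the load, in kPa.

Δσ_z ≈ 10.5 kPa

Boussinesq vertical stress below a point load on an elastic half-space:
Δσ_z = 3P/(2πz²) · [1 + (r/z)²]^(−5/2)
r/z = 2.6/2.1 = 1.2381; [1+(r/z)²]^(−5/2) = 0.097941.
Δσ_z = 3×989/(2π×2.1²) × 0.097941 = 107.08 × 0.097941 = 10.49 kPa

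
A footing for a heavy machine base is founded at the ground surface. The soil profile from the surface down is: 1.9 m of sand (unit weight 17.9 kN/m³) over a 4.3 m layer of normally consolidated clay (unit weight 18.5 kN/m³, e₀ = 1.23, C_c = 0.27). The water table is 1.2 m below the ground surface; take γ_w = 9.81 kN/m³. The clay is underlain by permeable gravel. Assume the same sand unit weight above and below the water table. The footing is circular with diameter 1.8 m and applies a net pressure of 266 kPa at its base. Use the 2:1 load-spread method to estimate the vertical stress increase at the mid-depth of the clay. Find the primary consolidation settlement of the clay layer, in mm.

Mid-depth of clay below the ground surface: z = 1.9 + 4.3/2 = 4.05 m.
Total vertical stress at mid-clay: σ_v = 17.9×1.9 + 18.5×2.15 = 73.785 kPa.
Pore pressure: u = 9.81×(4.05 − 1.2) = 27.959 kPa.
Initial effective stress: σ'_0 = σ_v − u = 73.785 − 27.959 = 45.826 kPa.
Stress increase at mid-clay by the 2:1 spreading method:
Δσ ≈ qD²/(D+z)² = 266×1.8²/(1.8+4.05)² = 25.183 kPa
Final effective stress: σ'_f = σ'_0 + Δσ = 45.826 + 25.183 = 71.009 kPa.
Normally consolidated clay, so the full stress increment lies on the virgin compression line:
S_c = C_c·H/(1+e₀)·log₁₀(σ'_f/σ'_0) = 0.27×4.3/(1+1.23)×log₁₀(71.009/45.826)
    = 0.52063 × 0.1902 = 0.09902 m

S_c ≈ 99 mm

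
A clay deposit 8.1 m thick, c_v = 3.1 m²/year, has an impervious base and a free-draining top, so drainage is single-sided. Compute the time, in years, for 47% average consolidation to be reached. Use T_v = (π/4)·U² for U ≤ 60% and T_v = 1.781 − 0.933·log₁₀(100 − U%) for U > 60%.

Drainage path length: H_d = H = 8.1 m (single drainage).
U ≤ 60%: T_v = (π/4)·U² = (π/4)×0.47² = 0.17349.
t = T_v·H_d²/c_v = 0.17349×8.1²/3.1 = 3.672 years.

t ≈ 3.67 years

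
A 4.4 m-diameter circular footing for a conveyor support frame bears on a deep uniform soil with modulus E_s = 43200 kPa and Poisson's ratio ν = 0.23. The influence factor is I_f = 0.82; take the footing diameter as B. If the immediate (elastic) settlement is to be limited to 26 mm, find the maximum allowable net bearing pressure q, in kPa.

q ≈ 329 kPa

S_e = q·B·(1−ν²)/E_s · I_f  ⇒  q = S_e·E_s / (B·(1−ν²)·I_f).
q = 0.026 × 43200 / (4.4 × 0.9471 × 0.82) = 328.7 kPa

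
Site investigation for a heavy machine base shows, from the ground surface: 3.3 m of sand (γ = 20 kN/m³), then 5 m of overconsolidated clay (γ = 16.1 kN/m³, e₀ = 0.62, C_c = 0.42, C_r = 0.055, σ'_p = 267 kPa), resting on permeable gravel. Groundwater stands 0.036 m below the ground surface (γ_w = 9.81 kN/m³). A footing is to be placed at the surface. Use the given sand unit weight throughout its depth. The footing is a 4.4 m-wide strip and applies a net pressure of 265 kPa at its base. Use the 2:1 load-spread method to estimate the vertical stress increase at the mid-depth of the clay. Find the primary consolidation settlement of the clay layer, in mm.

S_c ≈ 88 mm

Mid-depth of clay below the ground surface: z = 3.3 + 5/2 = 5.8 m.
Total vertical stress at mid-clay: σ_v = 20×3.3 + 16.1×2.5 = 106.25 kPa.
Pore pressure: u = 9.81×(5.8 − 0.036) = 56.545 kPa.
Initial effective stress: σ'_0 = σ_v − u = 106.25 − 56.545 = 49.705 kPa.
Stress increase at mid-clay by the 2:1 spreading method:
Δσ = qB/(B+z) = 265×4.4/(4.4+5.8) = 114.31 kPa
Final effective stress: σ'_f = 49.705 + 114.31 = 164.01 kPa.
σ'_f = 164.01 ≤ σ'_p = 267 kPa, so the clay remains overconsolidated and only the recompression index applies:
S_c = C_r·H/(1+e₀)·log₁₀(σ'_f/σ'_0) = 0.055×5/1.62×log₁₀(164.01/49.705)
    = 0.16975 × 0.51847 = 0.08801 m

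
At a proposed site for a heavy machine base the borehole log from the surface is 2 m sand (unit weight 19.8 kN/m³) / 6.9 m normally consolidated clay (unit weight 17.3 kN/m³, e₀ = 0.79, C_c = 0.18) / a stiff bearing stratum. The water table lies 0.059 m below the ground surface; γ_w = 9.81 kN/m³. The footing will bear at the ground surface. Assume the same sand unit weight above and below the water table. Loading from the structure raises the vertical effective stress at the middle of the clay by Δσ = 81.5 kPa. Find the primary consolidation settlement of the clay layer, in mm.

S_c ≈ 306 mm

Mid-depth of clay below the ground surface: z = 2 + 6.9/2 = 5.45 m.
Total vertical stress at mid-clay: σ_v = 19.8×2 + 17.3×3.45 = 99.285 kPa.
Pore pressure: u = 9.81×(5.45 − 0.059) = 52.886 kPa.
Initial effective stress: σ'_0 = σ_v − u = 99.285 − 52.886 = 46.399 kPa.
Final effective stress: σ'_f = σ'_0 + Δσ = 46.399 + 81.5 = 127.9 kPa.
Normally consolidated clay, so the full stress increment lies on the virgin compression line:
S_c = C_c·H/(1+e₀)·log₁₀(σ'_f/σ'_0) = 0.18×6.9/(1+0.79)×log₁₀(127.9/46.399)
    = 0.69385 × 0.44036 = 0.3055 m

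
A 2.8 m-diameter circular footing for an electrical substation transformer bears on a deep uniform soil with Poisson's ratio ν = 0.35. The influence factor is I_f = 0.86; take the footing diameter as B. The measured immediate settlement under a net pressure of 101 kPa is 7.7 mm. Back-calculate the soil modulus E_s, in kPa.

S_e = q·B·(1−ν²)/E_s · I_f  ⇒  E_s = q·B·(1−ν²)·I_f / S_e.
E_s = 101 × 2.8 × 0.8775 × 0.86 / 0.0077 = 27720 kPa

E_s ≈ 27700 kPa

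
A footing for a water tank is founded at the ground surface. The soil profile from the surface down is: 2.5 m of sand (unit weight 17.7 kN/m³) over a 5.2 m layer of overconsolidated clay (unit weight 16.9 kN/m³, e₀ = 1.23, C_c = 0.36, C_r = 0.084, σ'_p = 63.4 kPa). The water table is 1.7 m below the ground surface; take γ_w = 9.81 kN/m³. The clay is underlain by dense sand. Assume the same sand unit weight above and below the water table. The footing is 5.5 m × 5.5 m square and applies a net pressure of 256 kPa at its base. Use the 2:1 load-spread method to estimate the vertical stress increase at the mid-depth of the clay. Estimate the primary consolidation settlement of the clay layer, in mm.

Mid-depth of clay below the ground surface: z = 2.5 + 5.2/2 = 5.1 m.
Total vertical stress at mid-clay: σ_v = 17.7×2.5 + 16.9×2.6 = 88.19 kPa.
Pore pressure: u = 9.81×(5.1 − 1.7) = 33.354 kPa.
Initial effective stress: σ'_0 = σ_v − u = 88.19 − 33.354 = 54.836 kPa.
Stress increase at mid-clay by the 2:1 spreading method:
Δσ = qBL/((B+z)(L+z)) = 256×5.5×5.5/((5.5+5.1)(5.5+5.1)) = 68.921 kPa
Final effective stress: σ'_f = 54.836 + 68.921 = 123.76 kPa.
σ'_f = 123.76 > σ'_p = 63.4 kPa, so the stress path crosses the preconsolidation pressure — recompression up to σ'_p, then virgin compression beyond:
S_c = H/(1+e₀)·[C_r·log₁₀(σ'_p/σ'_0) + C_c·log₁₀(σ'_f/σ'_p)]
    = 5.2/2.23 × [0.084×log₁₀(63.4/54.836) + 0.36×log₁₀(123.76/63.4)]
    = 2.3318 × [0.005294 + 0.10458] = 0.2562 m

S_c ≈ 256 mm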